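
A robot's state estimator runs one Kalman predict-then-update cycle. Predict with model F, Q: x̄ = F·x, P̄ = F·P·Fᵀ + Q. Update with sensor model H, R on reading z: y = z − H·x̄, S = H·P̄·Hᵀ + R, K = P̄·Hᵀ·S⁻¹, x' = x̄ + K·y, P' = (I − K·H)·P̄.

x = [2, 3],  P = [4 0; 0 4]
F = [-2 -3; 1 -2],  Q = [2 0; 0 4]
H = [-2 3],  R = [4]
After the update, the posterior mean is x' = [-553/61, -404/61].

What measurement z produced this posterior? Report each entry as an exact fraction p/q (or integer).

x̄ = F·x = [-13, -4]
P̄ = F·P·Fᵀ + Q = [54 16; 16 24]
S = H·P̄·Hᵀ + R = [244]
K = P̄·Hᵀ·S⁻¹ = [-15/61; 10/61]
x' − x̄ = [240/61, -160/61] = K·y
y = (KᵀK)⁻¹·Kᵀ·(x' − x̄) = [-16]
z = y + H·x̄ = [-16] + [14] = [-2]

z = [-2]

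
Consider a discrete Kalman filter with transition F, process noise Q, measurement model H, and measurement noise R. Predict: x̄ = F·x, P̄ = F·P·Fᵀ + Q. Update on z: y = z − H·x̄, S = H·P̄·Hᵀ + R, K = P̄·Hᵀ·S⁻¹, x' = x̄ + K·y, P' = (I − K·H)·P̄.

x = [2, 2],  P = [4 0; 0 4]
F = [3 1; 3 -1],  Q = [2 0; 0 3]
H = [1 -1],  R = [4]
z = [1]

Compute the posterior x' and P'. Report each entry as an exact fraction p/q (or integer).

x' = [34/5, 133/25]
P' = [38 182/5; 182/5 954/25]

x̄ = F·x = [8, 4]
P̄ = F·P·Fᵀ + Q = [42 32; 32 43]
y = z − H·x̄ = [-3]
S = H·P̄·Hᵀ + R = [25]
K = P̄·Hᵀ·S⁻¹ = [2/5; -11/25]
x' = x̄ + K·y = [34/5, 133/25]
P' = (I − K·H)·P̄ = [38 182/5; 182/5 954/25]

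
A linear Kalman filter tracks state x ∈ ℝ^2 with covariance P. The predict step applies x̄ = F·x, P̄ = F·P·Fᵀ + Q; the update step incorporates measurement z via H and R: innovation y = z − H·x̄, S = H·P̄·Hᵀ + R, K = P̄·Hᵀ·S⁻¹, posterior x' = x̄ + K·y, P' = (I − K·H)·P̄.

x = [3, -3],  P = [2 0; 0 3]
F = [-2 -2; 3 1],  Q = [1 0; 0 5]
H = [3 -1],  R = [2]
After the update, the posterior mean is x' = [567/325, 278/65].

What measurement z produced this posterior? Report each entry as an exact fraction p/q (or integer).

x̄ = F·x = [0, 6]
P̄ = F·P·Fᵀ + Q = [21 -18; -18 26]
S = H·P̄·Hᵀ + R = [325]
K = P̄·Hᵀ·S⁻¹ = [81/325; -16/65]
x' − x̄ = [567/325, -112/65] = K·y
y = (KᵀK)⁻¹·Kᵀ·(x' − x̄) = [7]
z = y + H·x̄ = [7] + [-6] = [1]

z = [1]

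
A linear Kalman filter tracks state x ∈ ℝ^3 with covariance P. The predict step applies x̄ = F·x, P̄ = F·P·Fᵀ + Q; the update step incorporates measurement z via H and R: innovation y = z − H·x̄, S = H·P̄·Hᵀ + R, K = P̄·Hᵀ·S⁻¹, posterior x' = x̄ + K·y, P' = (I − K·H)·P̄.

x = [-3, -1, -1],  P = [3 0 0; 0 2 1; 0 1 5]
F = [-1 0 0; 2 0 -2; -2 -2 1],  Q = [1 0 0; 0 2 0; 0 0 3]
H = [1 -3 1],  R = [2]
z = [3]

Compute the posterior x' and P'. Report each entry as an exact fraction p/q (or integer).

x̄ = F·x = [3, -4, 7]
P̄ = F·P·Fᵀ + Q = [4 -6 6; -6 34 -18; 6 -18 24]
y = z − H·x̄ = [-19]
S = H·P̄·Hᵀ + R = [492]
K = P̄·Hᵀ·S⁻¹ = [7/123; -21/82; 7/41]
x' = x̄ + K·y = [236/123, 71/82, 154/41]
P' = (I − K·H)·P̄ = [296/123 48/41 50/41; 48/41 71/41 144/41; 50/41 144/41 396/41]

x' = [236/123, 71/82, 154/41]
P' = [296/123 48/41 50/41; 48/41 71/41 144/41; 50/41 144/41 396/41]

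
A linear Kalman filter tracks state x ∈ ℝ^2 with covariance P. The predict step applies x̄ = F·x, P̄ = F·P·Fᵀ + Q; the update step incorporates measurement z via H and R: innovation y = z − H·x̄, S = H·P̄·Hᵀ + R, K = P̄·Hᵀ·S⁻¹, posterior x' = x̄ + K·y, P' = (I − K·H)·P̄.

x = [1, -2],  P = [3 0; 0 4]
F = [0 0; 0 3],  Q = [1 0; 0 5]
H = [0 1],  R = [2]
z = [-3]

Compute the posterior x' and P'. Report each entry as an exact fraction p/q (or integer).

x' = [0, -135/43]
P' = [1 0; 0 82/43]

x̄ = F·x = [0, -6]
P̄ = F·P·Fᵀ + Q = [1 0; 0 41]
y = z − H·x̄ = [3]
S = H·P̄·Hᵀ + R = [43]
K = P̄·Hᵀ·S⁻¹ = [0; 41/43]
x' = x̄ + K·y = [0, -135/43]
P' = (I − K·H)·P̄ = [1 0; 0 82/43]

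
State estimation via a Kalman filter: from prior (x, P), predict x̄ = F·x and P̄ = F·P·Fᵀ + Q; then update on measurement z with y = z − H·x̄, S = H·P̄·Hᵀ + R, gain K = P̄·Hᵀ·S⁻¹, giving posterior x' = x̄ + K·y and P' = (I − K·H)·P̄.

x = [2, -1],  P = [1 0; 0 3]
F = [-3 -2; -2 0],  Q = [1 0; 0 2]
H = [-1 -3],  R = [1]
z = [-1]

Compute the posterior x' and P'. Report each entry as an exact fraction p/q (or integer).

x̄ = F·x = [-4, -4]
P̄ = F·P·Fᵀ + Q = [22 6; 6 6]
y = z − H·x̄ = [-17]
S = H·P̄·Hᵀ + R = [113]
K = P̄·Hᵀ·S⁻¹ = [-40/113; -24/113]
x' = x̄ + K·y = [228/113, -44/113]
P' = (I − K·H)·P̄ = [886/113 -282/113; -282/113 102/113]

x' = [228/113, -44/113]
P' = [886/113 -282/113; -282/113 102/113]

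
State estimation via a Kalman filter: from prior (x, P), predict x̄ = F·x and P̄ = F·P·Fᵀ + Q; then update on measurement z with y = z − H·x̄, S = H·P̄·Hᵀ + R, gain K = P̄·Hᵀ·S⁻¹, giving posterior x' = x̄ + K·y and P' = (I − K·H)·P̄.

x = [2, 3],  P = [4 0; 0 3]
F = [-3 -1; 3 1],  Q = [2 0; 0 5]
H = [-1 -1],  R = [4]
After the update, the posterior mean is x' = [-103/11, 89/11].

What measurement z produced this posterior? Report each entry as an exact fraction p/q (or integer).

x̄ = F·x = [-9, 9]
P̄ = F·P·Fᵀ + Q = [41 -39; -39 44]
S = H·P̄·Hᵀ + R = [11]
K = P̄·Hᵀ·S⁻¹ = [-2/11; -5/11]
x' − x̄ = [-4/11, -10/11] = K·y
y = (KᵀK)⁻¹·Kᵀ·(x' − x̄) = [2]
z = y + H·x̄ = [2] + [0] = [2]

z = [2]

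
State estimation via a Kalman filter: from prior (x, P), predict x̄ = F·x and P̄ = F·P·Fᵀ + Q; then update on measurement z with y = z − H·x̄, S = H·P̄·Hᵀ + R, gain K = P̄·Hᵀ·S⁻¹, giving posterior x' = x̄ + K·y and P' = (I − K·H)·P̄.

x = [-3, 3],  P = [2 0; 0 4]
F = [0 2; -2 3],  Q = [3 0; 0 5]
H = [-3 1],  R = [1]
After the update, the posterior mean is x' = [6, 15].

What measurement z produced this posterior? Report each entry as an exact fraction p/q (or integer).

x̄ = F·x = [6, 15]
P̄ = F·P·Fᵀ + Q = [19 24; 24 49]
S = H·P̄·Hᵀ + R = [77]
K = P̄·Hᵀ·S⁻¹ = [-3/7; -23/77]
x' − x̄ = [0, 0] = K·y
y = (KᵀK)⁻¹·Kᵀ·(x' − x̄) = [0]
z = y + H·x̄ = [0] + [-3] = [-3]

z = [-3]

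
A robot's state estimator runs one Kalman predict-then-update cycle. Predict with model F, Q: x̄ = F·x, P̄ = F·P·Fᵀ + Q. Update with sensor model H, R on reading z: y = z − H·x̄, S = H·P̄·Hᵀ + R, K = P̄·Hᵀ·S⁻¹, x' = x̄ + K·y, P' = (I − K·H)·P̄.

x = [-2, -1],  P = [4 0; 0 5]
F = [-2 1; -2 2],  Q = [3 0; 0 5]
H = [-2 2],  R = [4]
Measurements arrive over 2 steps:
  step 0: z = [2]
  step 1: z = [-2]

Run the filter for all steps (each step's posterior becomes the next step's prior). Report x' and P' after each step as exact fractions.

step 0: x' = [23/7, 29/7], P' = [166/7 167/7; 167/7 349/14]
step 1: x' = [37/25, 12/19], P' = [194/25 7; 7 137/19]

step 0: x̄ = F·x = [3, 2]
step 0: P̄ = F·P·Fᵀ + Q = [24 26; 26 41]
step 0: y = z − H·x̄ = [4]
step 0: S = H·P̄·Hᵀ + R = [56]
step 0: K = P̄·Hᵀ·S⁻¹ = [1/14; 15/28]
step 0: x' = x̄ + K·y = [23/7, 29/7]
step 0: P' = (I − K·H)·P̄ = [166/7 167/7; 167/7 349/14]
step 1: x̄ = F·x = [-17/7, 12/7]
step 1: P̄ = F·P·Fᵀ + Q = [383/14 11/7; 11/7 61/7]
step 1: y = z − H·x̄ = [-72/7]
step 1: S = H·P̄·Hᵀ + R = [950/7]
step 1: K = P̄·Hᵀ·S⁻¹ = [-19/50; 2/19]
step 1: x' = x̄ + K·y = [37/25, 12/19]
step 1: P' = (I − K·H)·P̄ = [194/25 7; 7 137/19]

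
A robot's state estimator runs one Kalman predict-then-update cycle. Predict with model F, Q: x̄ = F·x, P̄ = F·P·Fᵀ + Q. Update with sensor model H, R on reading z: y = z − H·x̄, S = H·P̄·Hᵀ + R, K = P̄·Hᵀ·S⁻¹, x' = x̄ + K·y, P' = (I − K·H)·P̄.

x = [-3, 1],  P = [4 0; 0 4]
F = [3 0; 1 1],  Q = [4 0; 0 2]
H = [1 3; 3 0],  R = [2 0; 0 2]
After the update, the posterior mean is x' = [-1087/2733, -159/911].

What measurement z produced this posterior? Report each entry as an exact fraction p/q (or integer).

z = [-1, -1]

x̄ = F·x = [-9, -2]
P̄ = F·P·Fᵀ + Q = [40 12; 12 10]
S = H·P̄·Hᵀ + R = [204 228; 228 362]
K = P̄·Hᵀ·S⁻¹ = [19/2733 298/911; 583/1822 -93/911]
x' − x̄ = [23510/2733, 1663/911] = K·y
y = (KᵀK)⁻¹·Kᵀ·(x' − x̄) = [14, 26]
z = y + H·x̄ = [14, 26] + [-15, -27] = [-1, -1]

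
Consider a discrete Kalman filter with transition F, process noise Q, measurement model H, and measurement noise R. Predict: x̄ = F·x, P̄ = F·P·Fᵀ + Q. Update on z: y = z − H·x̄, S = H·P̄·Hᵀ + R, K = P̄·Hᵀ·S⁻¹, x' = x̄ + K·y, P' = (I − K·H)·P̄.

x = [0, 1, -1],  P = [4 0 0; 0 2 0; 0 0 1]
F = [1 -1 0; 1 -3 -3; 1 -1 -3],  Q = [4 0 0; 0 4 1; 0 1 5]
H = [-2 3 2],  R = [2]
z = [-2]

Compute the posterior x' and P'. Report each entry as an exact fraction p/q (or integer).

x̄ = F·x = [-1, 0, 2]
P̄ = F·P·Fᵀ + Q = [10 10 6; 10 35 20; 6 20 20]
y = z − H·x̄ = [-8]
S = H·P̄·Hᵀ + R = [509]
K = P̄·Hᵀ·S⁻¹ = [22/509; 125/509; 88/509]
x' = x̄ + K·y = [-685/509, -1000/509, 314/509]
P' = (I − K·H)·P̄ = [4606/509 2340/509 1118/509; 2340/509 2190/509 -820/509; 1118/509 -820/509 2436/509]

x' = [-685/509, -1000/509, 314/509]
P' = [4606/509 2340/509 1118/509; 2340/509 2190/509 -820/509; 1118/509 -820/509 2436/509]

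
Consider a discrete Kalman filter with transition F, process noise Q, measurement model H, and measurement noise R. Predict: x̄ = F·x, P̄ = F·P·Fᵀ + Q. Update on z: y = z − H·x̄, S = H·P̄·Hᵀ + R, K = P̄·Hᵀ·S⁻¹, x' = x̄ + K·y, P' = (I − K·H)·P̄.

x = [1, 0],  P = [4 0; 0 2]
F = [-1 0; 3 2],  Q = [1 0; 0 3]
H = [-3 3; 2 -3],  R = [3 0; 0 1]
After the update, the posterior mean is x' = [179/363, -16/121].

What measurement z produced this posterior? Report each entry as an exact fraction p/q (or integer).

x̄ = F·x = [-1, 3]
P̄ = F·P·Fᵀ + Q = [5 -12; -12 47]
S = H·P̄·Hᵀ + R = [687 -633; -633 588]
K = P̄·Hᵀ·S⁻¹ = [-290/1089 -227/1089; -41/363 -146/363]
x' − x̄ = [542/363, -379/121] = K·y
y = (KᵀK)⁻¹·Kᵀ·(x' − x̄) = [-15, 12]
z = y + H·x̄ = [-15, 12] + [12, -11] = [-3, 1]

z = [-3, 1]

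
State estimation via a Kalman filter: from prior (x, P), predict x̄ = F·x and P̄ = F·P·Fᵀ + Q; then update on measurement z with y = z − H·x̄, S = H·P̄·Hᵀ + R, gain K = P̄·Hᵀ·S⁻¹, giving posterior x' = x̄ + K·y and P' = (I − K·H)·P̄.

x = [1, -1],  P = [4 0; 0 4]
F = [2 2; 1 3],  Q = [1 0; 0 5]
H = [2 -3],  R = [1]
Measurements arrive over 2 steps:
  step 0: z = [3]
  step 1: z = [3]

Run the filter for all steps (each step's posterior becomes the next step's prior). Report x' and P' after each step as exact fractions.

step 0: x' = [45/77, -95/154], P' = [2091/77 1399/77; 1399/77 1889/154]
step 1: x' = [19784/31127, -17972/31127], P' = [2561935/31127 1718824/31127; 1718824/31127 1156569/31127]

step 0: x̄ = F·x = [0, -2]
step 0: P̄ = F·P·Fᵀ + Q = [33 32; 32 45]
step 0: y = z − H·x̄ = [-3]
step 0: S = H·P̄·Hᵀ + R = [154]
step 0: K = P̄·Hᵀ·S⁻¹ = [-15/77; -71/154]
step 0: x' = x̄ + K·y = [45/77, -95/154]
step 0: P' = (I − K·H)·P̄ = [2091/77 1399/77; 1399/77 1889/154]
step 1: x̄ = F·x = [-5/77, -195/154]
step 1: P̄ = F·P·Fᵀ + Q = [23411/77 21041/77; 21041/77 38741/154]
step 1: y = z − H·x̄ = [-103/154]
step 1: S = H·P̄·Hᵀ + R = [31127/154]
step 1: K = P̄·Hᵀ·S⁻¹ = [-32602/31127; -32059/31127]
step 1: x' = x̄ + K·y = [19784/31127, -17972/31127]
step 1: P' = (I − K·H)·P̄ = [2561935/31127 1718824/31127; 1718824/31127 1156569/31127]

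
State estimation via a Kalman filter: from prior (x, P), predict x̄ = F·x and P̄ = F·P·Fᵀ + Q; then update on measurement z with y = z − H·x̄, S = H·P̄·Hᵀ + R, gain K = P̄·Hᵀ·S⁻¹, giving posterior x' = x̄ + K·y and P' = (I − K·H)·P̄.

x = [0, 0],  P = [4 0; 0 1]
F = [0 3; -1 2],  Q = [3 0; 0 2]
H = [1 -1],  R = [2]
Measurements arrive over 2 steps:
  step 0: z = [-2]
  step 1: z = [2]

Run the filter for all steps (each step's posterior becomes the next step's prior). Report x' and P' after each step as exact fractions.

step 0: x' = [-1, 2/3], P' = [9 8; 8 26/3]
step 1: x' = [615/122, 385/122], P' = [1455/122 1137/122; 1137/122 1051/122]

step 0: x̄ = F·x = [0, 0]
step 0: P̄ = F·P·Fᵀ + Q = [12 6; 6 10]
step 0: y = z − H·x̄ = [-2]
step 0: S = H·P̄·Hᵀ + R = [12]
step 0: K = P̄·Hᵀ·S⁻¹ = [1/2; -1/3]
step 0: x' = x̄ + K·y = [-1, 2/3]
step 0: P' = (I − K·H)·P̄ = [9 8; 8 26/3]
step 1: x̄ = F·x = [2, 7/3]
step 1: P̄ = F·P·Fᵀ + Q = [81 28; 28 41/3]
step 1: y = z − H·x̄ = [7/3]
step 1: S = H·P̄·Hᵀ + R = [122/3]
step 1: K = P̄·Hᵀ·S⁻¹ = [159/122; 43/122]
step 1: x' = x̄ + K·y = [615/122, 385/122]
step 1: P' = (I − K·H)·P̄ = [1455/122 1137/122; 1137/122 1051/122]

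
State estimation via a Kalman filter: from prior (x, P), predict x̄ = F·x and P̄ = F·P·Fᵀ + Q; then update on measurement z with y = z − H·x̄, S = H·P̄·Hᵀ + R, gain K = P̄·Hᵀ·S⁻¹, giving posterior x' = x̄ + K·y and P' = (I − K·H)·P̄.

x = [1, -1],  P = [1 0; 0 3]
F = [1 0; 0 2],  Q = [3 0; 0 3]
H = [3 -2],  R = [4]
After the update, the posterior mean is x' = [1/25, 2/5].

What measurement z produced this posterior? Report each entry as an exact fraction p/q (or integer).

z = [-1]

x̄ = F·x = [1, -2]
P̄ = F·P·Fᵀ + Q = [4 0; 0 15]
S = H·P̄·Hᵀ + R = [100]
K = P̄·Hᵀ·S⁻¹ = [3/25; -3/10]
x' − x̄ = [-24/25, 12/5] = K·y
y = (KᵀK)⁻¹·Kᵀ·(x' − x̄) = [-8]
z = y + H·x̄ = [-8] + [7] = [-1]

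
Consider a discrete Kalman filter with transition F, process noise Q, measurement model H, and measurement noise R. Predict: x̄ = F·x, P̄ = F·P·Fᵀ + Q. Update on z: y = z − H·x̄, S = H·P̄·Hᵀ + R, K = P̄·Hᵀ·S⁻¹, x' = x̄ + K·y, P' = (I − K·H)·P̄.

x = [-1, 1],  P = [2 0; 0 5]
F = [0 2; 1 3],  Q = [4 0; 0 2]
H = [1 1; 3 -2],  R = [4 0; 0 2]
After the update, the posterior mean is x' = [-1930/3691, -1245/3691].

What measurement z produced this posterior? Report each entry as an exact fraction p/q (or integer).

x̄ = F·x = [2, 2]
P̄ = F·P·Fᵀ + Q = [24 30; 30 49]
S = H·P̄·Hᵀ + R = [137 4; 4 54]
K = P̄·Hᵀ·S⁻¹ = [1434/3691 714/3691; 2149/3691 -706/3691]
x' − x̄ = [-9312/3691, -8627/3691] = K·y
y = (KᵀK)⁻¹·Kᵀ·(x' − x̄) = [-5, -3]
z = y + H·x̄ = [-5, -3] + [4, 2] = [-1, -1]

z = [-1, -1]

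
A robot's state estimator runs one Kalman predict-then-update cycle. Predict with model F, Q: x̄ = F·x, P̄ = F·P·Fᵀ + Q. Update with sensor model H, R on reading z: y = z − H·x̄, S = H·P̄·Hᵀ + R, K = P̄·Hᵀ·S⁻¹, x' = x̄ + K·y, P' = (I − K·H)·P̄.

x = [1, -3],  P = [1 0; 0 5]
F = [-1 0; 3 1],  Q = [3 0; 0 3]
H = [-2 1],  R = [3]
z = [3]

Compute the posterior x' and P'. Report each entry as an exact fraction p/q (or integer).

x' = [-59/48, 23/48]
P' = [71/48 109/48; 109/48 287/48]

x̄ = F·x = [-1, 0]
P̄ = F·P·Fᵀ + Q = [4 -3; -3 17]
y = z − H·x̄ = [1]
S = H·P̄·Hᵀ + R = [48]
K = P̄·Hᵀ·S⁻¹ = [-11/48; 23/48]
x' = x̄ + K·y = [-59/48, 23/48]
P' = (I − K·H)·P̄ = [71/48 109/48; 109/48 287/48]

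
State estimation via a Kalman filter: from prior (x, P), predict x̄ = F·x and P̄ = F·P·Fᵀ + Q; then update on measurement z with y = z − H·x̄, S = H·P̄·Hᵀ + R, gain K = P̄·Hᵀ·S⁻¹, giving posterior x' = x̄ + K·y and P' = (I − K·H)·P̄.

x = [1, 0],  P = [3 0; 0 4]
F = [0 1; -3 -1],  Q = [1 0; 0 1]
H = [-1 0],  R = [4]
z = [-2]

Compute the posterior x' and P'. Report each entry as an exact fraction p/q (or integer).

x' = [10/9, -35/9]
P' = [20/9 -16/9; -16/9 272/9]

x̄ = F·x = [0, -3]
P̄ = F·P·Fᵀ + Q = [5 -4; -4 32]
y = z − H·x̄ = [-2]
S = H·P̄·Hᵀ + R = [9]
K = P̄·Hᵀ·S⁻¹ = [-5/9; 4/9]
x' = x̄ + K·y = [10/9, -35/9]
P' = (I − K·H)·P̄ = [20/9 -16/9; -16/9 272/9]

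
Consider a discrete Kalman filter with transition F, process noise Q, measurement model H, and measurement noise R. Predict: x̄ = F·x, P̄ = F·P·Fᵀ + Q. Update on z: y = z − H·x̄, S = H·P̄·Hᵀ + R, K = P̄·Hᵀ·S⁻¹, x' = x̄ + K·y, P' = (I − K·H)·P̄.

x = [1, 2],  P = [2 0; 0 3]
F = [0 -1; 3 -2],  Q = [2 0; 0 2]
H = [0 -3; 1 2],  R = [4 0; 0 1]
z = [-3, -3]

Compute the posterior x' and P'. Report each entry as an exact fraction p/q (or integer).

x̄ = F·x = [-2, -1]
P̄ = F·P·Fᵀ + Q = [5 6; 6 32]
y = z − H·x̄ = [-6, 1]
S = H·P̄·Hᵀ + R = [292 -210; -210 158]
K = P̄·Hᵀ·S⁻¹ = [363/1018 296/509; -117/509 70/509]
x' = x̄ + K·y = [-1811/509, 263/509]
P' = (I − K·H)·P̄ = [780/509 -242/509; -242/509 156/509]

x' = [-1811/509, 263/509]
P' = [780/509 -242/509; -242/509 156/509]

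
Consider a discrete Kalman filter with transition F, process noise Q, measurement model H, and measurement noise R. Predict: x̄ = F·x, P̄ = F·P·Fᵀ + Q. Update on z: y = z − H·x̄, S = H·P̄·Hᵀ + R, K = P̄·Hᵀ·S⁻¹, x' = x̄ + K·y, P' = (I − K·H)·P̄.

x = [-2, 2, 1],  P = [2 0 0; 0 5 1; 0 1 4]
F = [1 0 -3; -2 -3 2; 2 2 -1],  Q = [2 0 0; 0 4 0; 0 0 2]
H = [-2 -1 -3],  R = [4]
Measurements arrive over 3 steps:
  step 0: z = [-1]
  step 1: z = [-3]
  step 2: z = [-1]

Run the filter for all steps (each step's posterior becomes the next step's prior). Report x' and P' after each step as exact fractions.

step 0: x̄ = F·x = [-5, 0, -1]
step 0: P̄ = F·P·Fᵀ + Q = [40 -19 10; -19 61 -39; 10 -39 30]
step 0: y = z − H·x̄ = [-14]
step 0: S = H·P̄·Hᵀ + R = [305]
step 0: K = P̄·Hᵀ·S⁻¹ = [-91/305; 94/305; -71/305]
step 0: x' = x̄ + K·y = [-251/305, -1316/305, 689/305]
step 0: P' = (I − K·H)·P̄ = [3919/305 2759/305 -3411/305; 2759/305 9769/305 -5221/305; -3411/305 -5221/305 4109/305]
step 1: x̄ = F·x = [-38/5, 5828/305, -3823/305]
step 1: P̄ = F·P·Fᵀ + Q = [1016/5 -1886/5 1326/5; -1886/5 244301/305 -167111/305; 1326/5 -167111/305 116071/305]
step 1: y = z − H·x̄ = [-11192/305]
step 1: S = H·P̄·Hᵀ + R = [1045846/305]
step 1: K = P̄·Hᵀ·S⁻¹ = [-125782/522923; 243562/522923; -171437/522923]
step 1: x' = x̄ + K·y = [641366/522923, 1054588/522923, -263645/522923]
step 1: P' = (I − K·H)·P̄ = [2512960/522923 3643382/522923 -2722058/522923; 3643382/522923 29854807/522923 -12705273/522923; -2722058/522923 -12705273/522923 6278379/522923]
step 2: x̄ = F·x = [1432301/522923, -4973786/522923, 3655553/522923]
step 2: P̄ = F·P·Fᵀ + Q = [76396565/522923 -189750261/522923 126433865/522923; -189750261/522923 523910635/522923 -343440519/522923; 126433865/522923 -343440519/522923 227651673/522923]
step 2: y = z − H·x̄ = [8334552/522923]
step 2: S = H·P̄·Hᵀ + R = [1578015866/522923]
step 2: K = P̄·Hᵀ·S⁻¹ = [-24453176/112715419; 442955722/789007933; -296191115/789007933]
step 2: x' = x̄ + K·y = [-81013571/112715419, -444652678/789007933, 794839903/789007933]
step 2: P' = (I − K·H)·P̄ = [458311077/112715419 526976795/112715419 -448595415/112715419; 526976795/112715419 40063458469/789007933 -16404318829/789007933; -448595415/112715419 -16404318829/789007933 7956473033/789007933]

step 0: x' = [-251/305, -1316/305, 689/305], P' = [3919/305 2759/305 -3411/305; 2759/305 9769/305 -5221/305; -3411/305 -5221/305 4109/305]
step 1: x' = [641366/522923, 1054588/522923, -263645/522923], P' = [2512960/522923 3643382/522923 -2722058/522923; 3643382/522923 29854807/522923 -12705273/522923; -2722058/522923 -12705273/522923 6278379/522923]
step 2: x' = [-81013571/112715419, -444652678/789007933, 794839903/789007933], P' = [458311077/112715419 526976795/112715419 -448595415/112715419; 526976795/112715419 40063458469/789007933 -16404318829/789007933; -448595415/112715419 -16404318829/789007933 7956473033/789007933]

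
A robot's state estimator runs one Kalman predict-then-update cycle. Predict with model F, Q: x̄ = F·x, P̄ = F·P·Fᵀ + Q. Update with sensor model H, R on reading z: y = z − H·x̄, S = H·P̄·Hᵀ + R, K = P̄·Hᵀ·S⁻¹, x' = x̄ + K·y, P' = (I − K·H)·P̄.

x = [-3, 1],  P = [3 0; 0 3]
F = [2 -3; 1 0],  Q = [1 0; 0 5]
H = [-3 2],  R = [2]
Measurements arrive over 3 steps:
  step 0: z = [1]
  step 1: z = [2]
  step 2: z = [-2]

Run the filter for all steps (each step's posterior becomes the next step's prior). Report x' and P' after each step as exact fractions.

step 0: x̄ = F·x = [-9, -3]
step 0: P̄ = F·P·Fᵀ + Q = [40 6; 6 8]
step 0: y = z − H·x̄ = [-20]
step 0: S = H·P̄·Hᵀ + R = [322]
step 0: K = P̄·Hᵀ·S⁻¹ = [-54/161; -1/161]
step 0: x' = x̄ + K·y = [-369/161, -463/161]
step 0: P' = (I − K·H)·P̄ = [608/161 858/161; 858/161 1286/161]
step 1: x̄ = F·x = [93/23, -369/161]
step 1: P̄ = F·P·Fᵀ + Q = [553/23 -194/23; -194/23 1413/161]
step 1: y = z − H·x̄ = [131/7]
step 1: S = H·P̄·Hᵀ + R = [2483/7]
step 1: K = P̄·Hᵀ·S⁻¹ = [-623/2483; 300/2483]
step 1: x' = x̄ + K·y = [-37238/57109, -1761/57109]
step 1: P' = (I − K·H)·P̄ = [97818/57109 132398/57109; 132398/57109 205497/57109]
step 2: x̄ = F·x = [-69193/57109, -37238/57109]
step 2: P̄ = F·P·Fᵀ + Q = [709078/57109 -201558/57109; -201558/57109 383363/57109]
step 2: y = z − H·x̄ = [-247321/57109]
step 2: S = H·P̄·Hᵀ + R = [10448068/57109]
step 2: K = P̄·Hᵀ·S⁻¹ = [-1265175/5224034; 342850/2612017]
step 2: x' = x̄ + K·y = [-850343/5224034, -3187944/2612017]
step 2: P' = (I − K·H)·P̄ = [4403089/2612017 5972046/2612017; 5972046/2612017 9300919/2612017]

step 0: x' = [-369/161, -463/161], P' = [608/161 858/161; 858/161 1286/161]
step 1: x' = [-37238/57109, -1761/57109], P' = [97818/57109 132398/57109; 132398/57109 205497/57109]
step 2: x' = [-850343/5224034, -3187944/2612017], P' = [4403089/2612017 5972046/2612017; 5972046/2612017 9300919/2612017]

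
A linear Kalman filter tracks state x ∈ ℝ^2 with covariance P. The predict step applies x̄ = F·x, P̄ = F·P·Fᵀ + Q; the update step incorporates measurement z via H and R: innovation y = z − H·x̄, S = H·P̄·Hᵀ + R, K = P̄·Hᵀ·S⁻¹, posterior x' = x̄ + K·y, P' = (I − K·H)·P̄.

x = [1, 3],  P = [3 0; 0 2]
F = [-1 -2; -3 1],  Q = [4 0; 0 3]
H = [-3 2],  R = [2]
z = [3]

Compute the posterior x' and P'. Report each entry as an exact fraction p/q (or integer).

x̄ = F·x = [-7, 0]
P̄ = F·P·Fᵀ + Q = [15 5; 5 32]
y = z − H·x̄ = [-18]
S = H·P̄·Hᵀ + R = [205]
K = P̄·Hᵀ·S⁻¹ = [-7/41; 49/205]
x' = x̄ + K·y = [-161/41, -882/205]
P' = (I − K·H)·P̄ = [370/41 548/41; 548/41 4159/205]

x' = [-161/41, -882/205]
P' = [370/41 548/41; 548/41 4159/205]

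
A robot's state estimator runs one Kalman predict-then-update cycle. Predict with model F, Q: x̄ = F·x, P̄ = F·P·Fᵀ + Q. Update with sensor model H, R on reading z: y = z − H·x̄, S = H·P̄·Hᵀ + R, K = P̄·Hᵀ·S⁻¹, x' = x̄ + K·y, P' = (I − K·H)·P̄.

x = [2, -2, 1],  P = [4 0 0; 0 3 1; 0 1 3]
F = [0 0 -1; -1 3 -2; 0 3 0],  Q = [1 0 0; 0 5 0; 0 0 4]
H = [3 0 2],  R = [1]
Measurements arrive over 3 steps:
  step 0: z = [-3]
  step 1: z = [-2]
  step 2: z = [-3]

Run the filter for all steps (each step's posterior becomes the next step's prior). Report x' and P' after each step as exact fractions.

step 0: x' = [-53/125, -638/125, -114/125], P' = [464/125 69/125 -693/125; 69/125 1899/125 -78/125; -693/125 -78/125 1066/125]
step 1: x' = [45309/21004, -17309/21004, -22343/5251], P' = [669867/84016 -159695/84016 -250695/21004; -159695/84016 949619/84016 64851/21004; -250695/21004 64851/21004 95132/5251]
step 2: x' = [34503748/10182791, -11146783/10182791, -133832343/20365582], P' = [163001928/10182791 -28677868/10182791 -244095147/10182791; -28677868/10182791 114894968/10182791 45357822/10182791; -244095147/10182791 45357822/10182791 1472286199/40731164]

step 0: x̄ = F·x = [-1, -10, -6]
step 0: P̄ = F·P·Fᵀ + Q = [4 3 -3; 3 36 21; -3 21 31]
step 0: y = z − H·x̄ = [12]
step 0: S = H·P̄·Hᵀ + R = [125]
step 0: K = P̄·Hᵀ·S⁻¹ = [6/125; 51/125; 53/125]
step 0: x' = x̄ + K·y = [-53/125, -638/125, -114/125]
step 0: P' = (I − K·H)·P̄ = [464/125 69/125 -693/125; 69/125 1899/125 -78/125; -693/125 -78/125 1066/125]
step 1: x̄ = F·x = [114/125, -1633/125, -1914/125]
step 1: P̄ = F·P·Fᵀ + Q = [1191/125 1673/125 234/125; 1673/125 20194/125 17352/125; 234/125 17352/125 17591/125]
step 1: y = z − H·x̄ = [3236/125]
step 1: S = H·P̄·Hᵀ + R = [84016/125]
step 1: K = P̄·Hᵀ·S⁻¹ = [4041/84016; 39723/84016; 8971/21004]
step 1: x' = x̄ + K·y = [45309/21004, -17309/21004, -22343/5251]
step 1: P' = (I − K·H)·P̄ = [669867/84016 -159695/84016 -250695/21004; -159695/84016 949619/84016 64851/21004; -250695/21004 64851/21004 95132/5251]
step 2: x̄ = F·x = [22343/5251, 20377/5251, -51927/21004]
step 2: P̄ = F·P·Fᵀ + Q = [100383/5251 78952/5251 -194553/21004; 78952/5251 597448/5251 466827/5251; -194553/21004 466827/5251 8882635/84016]
step 2: y = z − H·x̄ = [-113637/10502]
step 2: S = H·P̄·Hᵀ + R = [10182791/21004]
step 2: K = P̄·Hᵀ·S⁻¹ = [815490/10182791; 4682040/10182791; 7715317/20365582]
step 2: x' = x̄ + K·y = [34503748/10182791, -11146783/10182791, -133832343/20365582]
step 2: P' = (I − K·H)·P̄ = [163001928/10182791 -28677868/10182791 -244095147/10182791; -28677868/10182791 114894968/10182791 45357822/10182791; -244095147/10182791 45357822/10182791 1472286199/40731164]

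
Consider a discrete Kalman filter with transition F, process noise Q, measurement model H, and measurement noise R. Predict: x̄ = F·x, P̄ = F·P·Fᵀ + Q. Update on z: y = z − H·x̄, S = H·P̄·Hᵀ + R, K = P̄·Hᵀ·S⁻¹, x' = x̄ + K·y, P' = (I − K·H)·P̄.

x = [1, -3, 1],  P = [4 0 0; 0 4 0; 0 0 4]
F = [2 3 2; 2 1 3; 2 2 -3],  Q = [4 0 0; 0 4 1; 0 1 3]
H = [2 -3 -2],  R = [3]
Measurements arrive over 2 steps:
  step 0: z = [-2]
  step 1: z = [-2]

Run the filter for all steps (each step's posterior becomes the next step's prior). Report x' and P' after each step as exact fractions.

step 0: x' = [-5, 2, -7], P' = [1336/21 292/7 4/3; 292/7 3648/77 -29; 4/3 -29 136/3]
step 1: x' = [-3548497/694055, -14889759/694055, 19472227/694055], P' = [59783849/694055 100126683/694055 -89822839/694055; 100126683/694055 277090226/694055 -315167058/694055; -89822839/694055 -315167058/694055 383518709/694055]

step 0: x̄ = F·x = [-5, 2, -7]
step 0: P̄ = F·P·Fᵀ + Q = [72 52 16; 52 60 -11; 16 -11 71]
step 0: y = z − H·x̄ = [0]
step 0: S = H·P̄·Hᵀ + R = [231]
step 0: K = P̄·Hᵀ·S⁻¹ = [-4/21; -18/77; -1/3]
step 0: x' = x̄ + K·y = [-5, 2, -7]
step 0: P' = (I − K·H)·P̄ = [1336/21 292/7 4/3; 292/7 3648/77 -29; 4/3 -29 136/3]
step 1: x̄ = F·x = [-18, -29, 15]
step 1: P̄ = F·P·Fᵀ + Q = [237800/231 160927/231 27265/33; 160927/231 166946/231 3482/33; 27265/33 3482/33 50183/33]
step 1: y = z − H·x̄ = [-23]
step 1: S = H·P̄·Hᵀ + R = [694055/231]
step 1: K = P̄·Hᵀ·S⁻¹ = [-388891/694055; -227732/694055; -393974/694055]
step 1: x' = x̄ + K·y = [-3548497/694055, -14889759/694055, 19472227/694055]
step 1: P' = (I − K·H)·P̄ = [59783849/694055 100126683/694055 -89822839/694055; 100126683/694055 277090226/694055 -315167058/694055; -89822839/694055 -315167058/694055 383518709/694055]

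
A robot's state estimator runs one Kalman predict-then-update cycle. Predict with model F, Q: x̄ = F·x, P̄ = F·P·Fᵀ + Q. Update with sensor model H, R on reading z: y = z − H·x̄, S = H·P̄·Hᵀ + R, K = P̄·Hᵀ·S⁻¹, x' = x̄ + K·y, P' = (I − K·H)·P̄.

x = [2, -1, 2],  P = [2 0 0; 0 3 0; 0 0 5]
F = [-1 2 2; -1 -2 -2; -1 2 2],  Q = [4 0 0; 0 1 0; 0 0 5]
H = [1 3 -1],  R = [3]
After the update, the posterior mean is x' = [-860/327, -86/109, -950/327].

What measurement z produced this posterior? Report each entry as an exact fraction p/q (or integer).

z = [-2]

x̄ = F·x = [0, -4, 0]
P̄ = F·P·Fᵀ + Q = [38 -30 34; -30 35 -30; 34 -30 39]
S = H·P̄·Hᵀ + R = [327]
K = P̄·Hᵀ·S⁻¹ = [-86/327; 35/109; -95/327]
x' − x̄ = [-860/327, 350/109, -950/327] = K·y
y = (KᵀK)⁻¹·Kᵀ·(x' − x̄) = [10]
z = y + H·x̄ = [10] + [-12] = [-2]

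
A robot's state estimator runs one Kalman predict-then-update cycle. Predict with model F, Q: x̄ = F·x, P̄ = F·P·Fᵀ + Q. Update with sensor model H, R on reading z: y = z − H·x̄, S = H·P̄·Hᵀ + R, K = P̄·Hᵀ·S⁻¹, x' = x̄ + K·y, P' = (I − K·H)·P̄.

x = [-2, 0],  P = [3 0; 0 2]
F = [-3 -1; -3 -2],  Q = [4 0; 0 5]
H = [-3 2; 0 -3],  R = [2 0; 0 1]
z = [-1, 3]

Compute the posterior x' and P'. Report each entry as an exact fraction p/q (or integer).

x̄ = F·x = [6, 6]
P̄ = F·P·Fᵀ + Q = [33 31; 31 40]
y = z − H·x̄ = [5, 21]
S = H·P̄·Hᵀ + R = [87 39; 39 361]
K = P̄·Hᵀ·S⁻¹ = [-4865/14943 -1108/4981; -13/29886 -3311/9962]
x' = x̄ + K·y = [-263/879, -863/879]
P' = (I − K·H)·P̄ = [3982/14943 1108/14943; 1108/14943 3311/29886]

x' = [-263/879, -863/879]
P' = [3982/14943 1108/14943; 1108/14943 3311/29886]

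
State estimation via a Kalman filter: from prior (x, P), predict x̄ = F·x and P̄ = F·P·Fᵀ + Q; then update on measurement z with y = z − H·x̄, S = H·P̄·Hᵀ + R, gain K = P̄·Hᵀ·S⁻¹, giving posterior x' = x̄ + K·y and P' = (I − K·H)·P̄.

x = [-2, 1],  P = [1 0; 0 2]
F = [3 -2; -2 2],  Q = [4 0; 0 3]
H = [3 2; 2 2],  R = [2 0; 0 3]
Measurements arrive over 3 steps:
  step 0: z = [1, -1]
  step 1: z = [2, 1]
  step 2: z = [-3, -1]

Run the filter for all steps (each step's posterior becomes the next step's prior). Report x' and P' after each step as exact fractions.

step 0: x̄ = F·x = [-8, 6]
step 0: P̄ = F·P·Fᵀ + Q = [21 -14; -14 15]
step 0: y = z − H·x̄ = [13, 3]
step 0: S = H·P̄·Hᵀ + R = [83 46; 46 35]
step 0: K = P̄·Hᵀ·S⁻¹ = [581/789 -448/789; -512/789 718/789]
step 0: x' = x̄ + K·y = [-103/789, 232/789]
step 0: P' = (I − K·H)·P̄ = [2506/789 -3178/789; -3178/789 4255/789]
step 1: x̄ = F·x = [-773/789, 670/789]
step 1: P̄ = F·P·Fᵀ + Q = [80866/789 -63836/789; -63836/789 54835/789]
step 1: y = z − H·x̄ = [2557/789, 995/789]
step 1: S = H·P̄·Hᵀ + R = [182680/789 66176/789; 66176/789 34483/789]
step 1: K = P̄·Hᵀ·S⁻¹ = [1083041/1216788 -219148/304197; -1033409/1216788 336994/304197]
step 1: x' = x̄ + K·y = [404119/405596, -205299/405596]
step 1: P' = (I − K·H)·P̄ = [2397929/608394 -3055373/608394; -3055373/608394 4066355/608394]
step 2: x̄ = F·x = [1622955/405596, -304709/101399]
step 2: P̄ = F·P·Fᵀ + Q = [76944833/608394 -30603362/304197; -30603362/304197 26062651/304197]
step 2: y = z − H·x̄ = [-3647981/405596, -606917/202798]
step 2: S = H·P̄·Hᵀ + R = [167740805/608394 29051483/304197; 29051483/304197 14225965/304197]
step 2: K = P̄·Hᵀ·S⁻¹ = [2064330893/2295543651 -1676115304/2295543651; -1977176444/2295543651 2572275922/2295543651]
step 2: x' = x̄ + K·y = [-1455101534/765181217, 1062218635/765181217]
step 2: P' = (I − K·H)·P̄ = [9157007698/2295543651 -11671180654/2295543651; -11671180654/2295543651 15529594537/2295543651]

step 0: x' = [-103/789, 232/789], P' = [2506/789 -3178/789; -3178/789 4255/789]
step 1: x' = [404119/405596, -205299/405596], P' = [2397929/608394 -3055373/608394; -3055373/608394 4066355/608394]
step 2: x' = [-1455101534/765181217, 1062218635/765181217], P' = [9157007698/2295543651 -11671180654/2295543651; -11671180654/2295543651 15529594537/2295543651]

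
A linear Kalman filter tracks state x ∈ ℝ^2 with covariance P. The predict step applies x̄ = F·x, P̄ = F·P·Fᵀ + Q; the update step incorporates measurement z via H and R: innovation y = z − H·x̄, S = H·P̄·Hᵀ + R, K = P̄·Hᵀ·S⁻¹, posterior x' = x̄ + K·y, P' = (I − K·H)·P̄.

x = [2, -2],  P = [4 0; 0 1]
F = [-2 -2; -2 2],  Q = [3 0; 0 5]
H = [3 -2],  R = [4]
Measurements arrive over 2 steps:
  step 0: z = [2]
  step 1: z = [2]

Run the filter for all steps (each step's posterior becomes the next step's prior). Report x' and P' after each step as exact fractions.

step 0: x' = [-630/167, -1140/167], P' = [1816/167 2634/167; 2634/167 3979/167]
step 1: x' = [-184194/519041, -819984/519041], P' = [1540712/519041 2007942/519041; 2007942/519041 3075597/519041]

step 0: x̄ = F·x = [0, -8]
step 0: P̄ = F·P·Fᵀ + Q = [23 12; 12 25]
step 0: y = z − H·x̄ = [-14]
step 0: S = H·P̄·Hᵀ + R = [167]
step 0: K = P̄·Hᵀ·S⁻¹ = [45/167; -14/167]
step 0: x' = x̄ + K·y = [-630/167, -1140/167]
step 0: P' = (I − K·H)·P̄ = [1816/167 2634/167; 2634/167 3979/167]
step 1: x̄ = F·x = [3540/167, -1020/167]
step 1: P̄ = F·P·Fᵀ + Q = [44753/167 -8652/167; -8652/167 2943/167]
step 1: y = z − H·x̄ = [-12326/167]
step 1: S = H·P̄·Hᵀ + R = [519041/167]
step 1: K = P̄·Hᵀ·S⁻¹ = [151563/519041; -31842/519041]
step 1: x' = x̄ + K·y = [-184194/519041, -819984/519041]
step 1: P' = (I − K·H)·P̄ = [1540712/519041 2007942/519041; 2007942/519041 3075597/519041]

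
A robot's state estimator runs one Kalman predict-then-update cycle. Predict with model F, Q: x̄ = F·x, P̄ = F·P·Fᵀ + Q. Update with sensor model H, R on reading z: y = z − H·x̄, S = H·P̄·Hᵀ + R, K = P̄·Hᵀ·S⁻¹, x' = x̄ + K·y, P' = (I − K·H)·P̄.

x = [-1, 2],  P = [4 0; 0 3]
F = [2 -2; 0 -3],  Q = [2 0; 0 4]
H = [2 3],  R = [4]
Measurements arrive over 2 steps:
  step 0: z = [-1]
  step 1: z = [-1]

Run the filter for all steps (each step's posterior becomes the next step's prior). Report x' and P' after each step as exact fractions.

step 0: x̄ = F·x = [-6, -6]
step 0: P̄ = F·P·Fᵀ + Q = [30 18; 18 31]
step 0: y = z − H·x̄ = [29]
step 0: S = H·P̄·Hᵀ + R = [619]
step 0: K = P̄·Hᵀ·S⁻¹ = [114/619; 129/619]
step 0: x' = x̄ + K·y = [-408/619, 27/619]
step 0: P' = (I − K·H)·P̄ = [5574/619 -3564/619; -3564/619 2548/619]
step 1: x̄ = F·x = [-870/619, -81/619]
step 1: P̄ = F·P·Fᵀ + Q = [62238/619 36672/619; 36672/619 25408/619]
step 1: y = z − H·x̄ = [1364/619]
step 1: S = H·P̄·Hᵀ + R = [920164/619]
step 1: K = P̄·Hᵀ·S⁻¹ = [58623/230041; 37392/230041]
step 1: x' = x̄ + K·y = [-194142/230041, 52293/230041]
step 1: P' = (I − K·H)·P̄ = [921918/230041 -536448/230041; -536448/230041 407488/230041]

step 0: x' = [-408/619, 27/619], P' = [5574/619 -3564/619; -3564/619 2548/619]
step 1: x' = [-194142/230041, 52293/230041], P' = [921918/230041 -536448/230041; -536448/230041 407488/230041]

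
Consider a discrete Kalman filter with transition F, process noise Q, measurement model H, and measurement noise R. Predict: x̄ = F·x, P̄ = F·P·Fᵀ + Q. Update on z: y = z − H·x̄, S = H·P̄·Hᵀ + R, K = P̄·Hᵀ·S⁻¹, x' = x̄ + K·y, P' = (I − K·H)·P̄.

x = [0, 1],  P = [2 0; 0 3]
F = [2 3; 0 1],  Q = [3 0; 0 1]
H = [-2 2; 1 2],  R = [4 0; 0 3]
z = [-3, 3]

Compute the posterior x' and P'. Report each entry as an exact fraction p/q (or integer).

x̄ = F·x = [3, 1]
P̄ = F·P·Fᵀ + Q = [38 9; 9 4]
y = z − H·x̄ = [1, -2]
S = H·P̄·Hᵀ + R = [100 -78; -78 93]
K = P̄·Hᵀ·S⁻¹ = [-171/536 269/804; 33/268 115/402]
x' = x̄ + K·y = [3235/1608, 443/804]
P' = (I − K·H)·P̄ = [611/804 49/402; 49/402 74/201]

x' = [3235/1608, 443/804]
P' = [611/804 49/402; 49/402 74/201]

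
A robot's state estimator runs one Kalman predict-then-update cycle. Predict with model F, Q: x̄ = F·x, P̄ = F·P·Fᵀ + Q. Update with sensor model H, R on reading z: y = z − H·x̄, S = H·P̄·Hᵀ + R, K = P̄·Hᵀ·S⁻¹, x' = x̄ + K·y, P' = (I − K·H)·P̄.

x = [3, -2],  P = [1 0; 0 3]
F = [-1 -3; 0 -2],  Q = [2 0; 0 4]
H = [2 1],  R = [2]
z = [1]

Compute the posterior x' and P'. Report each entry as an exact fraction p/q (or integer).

x̄ = F·x = [3, 4]
P̄ = F·P·Fᵀ + Q = [30 18; 18 16]
y = z − H·x̄ = [-9]
S = H·P̄·Hᵀ + R = [210]
K = P̄·Hᵀ·S⁻¹ = [13/35; 26/105]
x' = x̄ + K·y = [-12/35, 62/35]
P' = (I − K·H)·P̄ = [36/35 -46/35; -46/35 328/105]

x' = [-12/35, 62/35]
P' = [36/35 -46/35; -46/35 328/105]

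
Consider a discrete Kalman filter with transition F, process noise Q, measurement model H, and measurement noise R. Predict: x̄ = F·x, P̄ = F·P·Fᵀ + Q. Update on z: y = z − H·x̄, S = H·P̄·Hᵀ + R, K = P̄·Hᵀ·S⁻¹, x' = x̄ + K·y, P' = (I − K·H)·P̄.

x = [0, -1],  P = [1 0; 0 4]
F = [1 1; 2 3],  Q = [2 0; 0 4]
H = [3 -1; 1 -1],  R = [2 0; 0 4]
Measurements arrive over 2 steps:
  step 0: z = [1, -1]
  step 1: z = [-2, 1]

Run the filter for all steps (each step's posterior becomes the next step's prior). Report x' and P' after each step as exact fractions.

step 0: x̄ = F·x = [-1, -3]
step 0: P̄ = F·P·Fᵀ + Q = [7 14; 14 44]
step 0: y = z − H·x̄ = [1, -3]
step 0: S = H·P̄·Hᵀ + R = [25 9; 9 27]
step 0: K = P̄·Hᵀ·S⁻¹ = [14/33 -119/297; 4/11 -122/99]
step 0: x' = x̄ + K·y = [62/99, 35/33]
step 0: P' = (I − K·H)·P̄ = [364/297 280/99; 280/99 256/33]
step 1: x̄ = F·x = [167/99, 439/99]
step 1: P̄ = F·P·Fᵀ + Q = [4942/297 11840/297; 11840/297 33460/297]
step 1: y = z − H·x̄ = [-260/99, 371/99]
step 1: S = H·P̄·Hᵀ + R = [7492/297 926/297; 926/297 15910/297]
step 1: K = P̄·Hᵀ·S⁻¹ = [45366/99613 -45829/99613; 44440/99613 -137950/99613]
step 1: x' = x̄ + K·y = [-122852/99613, -191957/99613]
step 1: P' = (I − K·H)·P̄ = [137024/99613 320340/99613; 320340/99613 872140/99613]

step 0: x' = [62/99, 35/33], P' = [364/297 280/99; 280/99 256/33]
step 1: x' = [-122852/99613, -191957/99613], P' = [137024/99613 320340/99613; 320340/99613 872140/99613]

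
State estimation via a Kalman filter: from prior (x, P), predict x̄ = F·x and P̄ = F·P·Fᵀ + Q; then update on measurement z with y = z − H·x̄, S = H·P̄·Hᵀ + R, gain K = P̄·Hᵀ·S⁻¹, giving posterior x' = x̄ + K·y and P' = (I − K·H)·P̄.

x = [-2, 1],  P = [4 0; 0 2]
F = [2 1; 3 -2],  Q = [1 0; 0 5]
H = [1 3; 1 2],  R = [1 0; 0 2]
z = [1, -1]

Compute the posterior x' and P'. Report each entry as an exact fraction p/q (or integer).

x̄ = F·x = [-3, -8]
P̄ = F·P·Fᵀ + Q = [19 20; 20 49]
y = z − H·x̄ = [28, 18]
S = H·P̄·Hᵀ + R = [581 413; 413 297]
K = P̄·Hᵀ·S⁻¹ = [-226/497 59/71; 865/1988 -59/284]
x' = x̄ + K·y = [-55/71, 63/142]
P' = (I − K·H)·P̄ = [2930/497 -1052/497; -1052/497 1691/1988]

x' = [-55/71, 63/142]
P' = [2930/497 -1052/497; -1052/497 1691/1988]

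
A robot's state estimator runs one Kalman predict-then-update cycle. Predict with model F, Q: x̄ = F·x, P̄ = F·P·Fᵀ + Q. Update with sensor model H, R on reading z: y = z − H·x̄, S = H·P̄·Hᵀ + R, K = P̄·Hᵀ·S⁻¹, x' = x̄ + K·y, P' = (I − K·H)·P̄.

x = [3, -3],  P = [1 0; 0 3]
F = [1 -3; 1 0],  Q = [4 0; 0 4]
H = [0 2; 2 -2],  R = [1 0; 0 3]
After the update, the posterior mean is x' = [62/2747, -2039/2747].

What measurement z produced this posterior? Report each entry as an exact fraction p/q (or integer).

x̄ = F·x = [12, 3]
P̄ = F·P·Fᵀ + Q = [32 1; 1 5]
S = H·P̄·Hᵀ + R = [21 -16; -16 143]
K = P̄·Hᵀ·S⁻¹ = [1278/2747 1334/2747; 1302/2747 -8/2747]
x' − x̄ = [-32902/2747, -10280/2747] = K·y
y = (KᵀK)⁻¹·Kᵀ·(x' − x̄) = [-8, -17]
z = y + H·x̄ = [-8, -17] + [6, 18] = [-2, 1]

z = [-2, 1]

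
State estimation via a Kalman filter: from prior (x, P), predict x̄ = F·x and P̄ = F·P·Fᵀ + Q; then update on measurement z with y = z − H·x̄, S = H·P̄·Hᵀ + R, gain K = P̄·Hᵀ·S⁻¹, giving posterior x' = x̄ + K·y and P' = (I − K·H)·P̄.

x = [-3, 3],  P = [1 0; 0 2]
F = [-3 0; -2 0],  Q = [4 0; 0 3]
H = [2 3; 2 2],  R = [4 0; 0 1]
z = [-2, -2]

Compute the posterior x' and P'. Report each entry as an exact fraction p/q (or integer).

x̄ = F·x = [9, 6]
P̄ = F·P·Fᵀ + Q = [13 6; 6 7]
y = z − H·x̄ = [-38, -32]
S = H·P̄·Hᵀ + R = [191 154; 154 129]
K = P̄·Hᵀ·S⁻¹ = [-176/923 482/923; 253/923 -116/923]
x' = x̄ + K·y = [-33/71, -28/71]
P' = (I − K·H)·P̄ = [1427/923 -1186/923; -1186/923 1128/923]

x' = [-33/71, -28/71]
P' = [1427/923 -1186/923; -1186/923 1128/923]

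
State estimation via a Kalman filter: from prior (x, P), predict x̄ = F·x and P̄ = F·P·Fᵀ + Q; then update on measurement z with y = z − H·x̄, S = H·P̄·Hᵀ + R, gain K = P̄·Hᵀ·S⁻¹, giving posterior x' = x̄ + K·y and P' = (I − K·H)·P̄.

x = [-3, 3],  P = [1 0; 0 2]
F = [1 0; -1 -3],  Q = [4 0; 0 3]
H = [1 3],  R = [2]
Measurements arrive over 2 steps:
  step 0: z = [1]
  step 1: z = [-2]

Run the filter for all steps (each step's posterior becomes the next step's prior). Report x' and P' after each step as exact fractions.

step 0: x̄ = F·x = [-3, -6]
step 0: P̄ = F·P·Fᵀ + Q = [5 -1; -1 22]
step 0: y = z − H·x̄ = [22]
step 0: S = H·P̄·Hᵀ + R = [199]
step 0: K = P̄·Hᵀ·S⁻¹ = [2/199; 65/199]
step 0: x' = x̄ + K·y = [-553/199, 236/199]
step 0: P' = (I − K·H)·P̄ = [991/199 -329/199; -329/199 153/199]
step 1: x̄ = F·x = [-553/199, -155/199]
step 1: P̄ = F·P·Fᵀ + Q = [1787/199 -4/199; -4/199 991/199]
step 1: y = z − H·x̄ = [620/199]
step 1: S = H·P̄·Hᵀ + R = [11080/199]
step 1: K = P̄·Hᵀ·S⁻¹ = [355/2216; 2969/11080]
step 1: x' = x̄ + K·y = [-1263/554, 31/554]
step 1: P' = (I − K·H)·P̄ = [16733/2216 -5341/2216; -5341/2216 10881/11080]

step 0: x' = [-553/199, 236/199], P' = [991/199 -329/199; -329/199 153/199]
step 1: x' = [-1263/554, 31/554], P' = [16733/2216 -5341/2216; -5341/2216 10881/11080]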